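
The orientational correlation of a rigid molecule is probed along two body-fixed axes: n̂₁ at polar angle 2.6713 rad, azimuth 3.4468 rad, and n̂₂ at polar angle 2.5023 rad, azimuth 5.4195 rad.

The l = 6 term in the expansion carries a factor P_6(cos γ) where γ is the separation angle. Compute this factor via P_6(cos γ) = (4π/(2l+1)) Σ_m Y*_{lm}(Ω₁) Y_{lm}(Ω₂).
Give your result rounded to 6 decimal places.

0.148260

Addition theorem: P_6(cos γ) = (4π/13) Σ_m Y*_{lm}(Ω₁) Y_{lm}(Ω₂), m = −6…6:
  m=-6: (-0.001077+0.004042i) × (+0.009863-0.019429i) = +0.000068+0.000061i  (running Σ = +0.000068+0.000061i)
  m=-5: (+0.001275+0.028475i) × (+0.038972+0.093751i) = -0.002620+0.001229i  (running Σ = -0.002552+0.001290i)
  m=-4: (+0.039930+0.109399i) × (-0.261687-0.084735i) = -0.001179-0.032012i  (running Σ = -0.003731-0.030722i)
  m=-3: (+0.189010+0.245978i) × (+0.386454-0.237222i) = +0.131395+0.050222i  (running Σ = +0.127664+0.019500i)
  m=-2: (+0.412930+0.288859i) × (-0.055956+0.354450i) = -0.125492+0.130200i  (running Σ = +0.002172+0.149700i)
  m=-1: (+0.317317+0.099971i) × (+0.081151+0.094967i) = +0.016257+0.038247i  (running Σ = +0.018428+0.187947i)
  m=0: (-0.289815-0.000000i) × (-0.402045+0.000000i) = +0.116519+0.000000i  (running Σ = +0.134947+0.187947i)
  m=1: (-0.317317+0.099971i) × (-0.081151+0.094967i) = +0.016257-0.038247i  (running Σ = +0.151204+0.149700i)
  m=2: (+0.412930-0.288859i) × (-0.055956-0.354450i) = -0.125492-0.130200i  (running Σ = +0.025712+0.019500i)
  m=3: (-0.189010+0.245978i) × (-0.386454-0.237222i) = +0.131395-0.050222i  (running Σ = +0.157107-0.030722i)
  m=4: (+0.039930-0.109399i) × (-0.261687+0.084735i) = -0.001179+0.032012i  (running Σ = +0.155927+0.001290i)
  m=5: (-0.001275+0.028475i) × (-0.038972+0.093751i) = -0.002620-0.001229i  (running Σ = +0.153308+0.000061i)
  m=6: (-0.001077-0.004042i) × (+0.009863+0.019429i) = +0.000068-0.000061i  (running Σ = +0.153376+0.000000i)
Total Σ_m = +0.153376+0.000000i. Multiply by 0.966644: +0.148260+0.000000i. P_6(cos γ) = 0.148260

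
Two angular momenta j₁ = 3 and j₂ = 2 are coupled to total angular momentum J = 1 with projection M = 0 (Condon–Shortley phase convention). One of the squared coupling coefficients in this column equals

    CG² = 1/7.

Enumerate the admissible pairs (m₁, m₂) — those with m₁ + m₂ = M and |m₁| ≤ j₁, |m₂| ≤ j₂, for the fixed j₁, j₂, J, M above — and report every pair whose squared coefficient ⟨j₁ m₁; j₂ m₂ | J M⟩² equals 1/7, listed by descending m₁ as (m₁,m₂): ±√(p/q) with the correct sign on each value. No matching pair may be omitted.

Admissible pairs with m₁+m₂ = M = 0: (-2,2), (-1,1), (0,0), (1,-1), (2,-2)
  (m₁,m₂)=(2,-2): CG² = 1/7, CG = +√(1/7)   ← matches the target
  (m₁,m₂)=(1,-1): CG² = 8/35, CG = −√(8/35)
  (m₁,m₂)=(0,0): CG² = 9/35, CG = +√(9/35)
  (m₁,m₂)=(-1,1): CG² = 8/35, CG = −√(8/35)
  (m₁,m₂)=(-2,2): CG² = 1/7, CG = +√(1/7)   ← matches the target
Pairs with CG² = 1/7: (2,-2): +√(1/7); (-2,2): +√(1/7)

(2,-2): +√(1/7); (-2,2): +√(1/7)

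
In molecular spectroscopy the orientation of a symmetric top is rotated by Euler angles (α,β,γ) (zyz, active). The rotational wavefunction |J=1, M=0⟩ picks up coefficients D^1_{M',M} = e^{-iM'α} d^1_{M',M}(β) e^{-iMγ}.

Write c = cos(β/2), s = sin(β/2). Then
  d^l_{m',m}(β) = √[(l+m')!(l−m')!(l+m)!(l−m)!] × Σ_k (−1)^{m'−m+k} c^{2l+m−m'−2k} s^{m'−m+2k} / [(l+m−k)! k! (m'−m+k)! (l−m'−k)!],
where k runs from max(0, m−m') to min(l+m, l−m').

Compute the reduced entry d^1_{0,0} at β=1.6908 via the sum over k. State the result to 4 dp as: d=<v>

d^1_{0,0}(β=1.6908) via the finite sum:
Half-angle: c=0.663432, s=0.748237. N=√(1·1·1·1)=1.000000
The bounds max(0,m−m')=0 and min(l+m,l−m')=1 give 2 terms
  k=0: (−1)^0·1.0000/(1)·0.6634^2·0.7482^0 = +0.440142
  k=1: (−1)^1·1.0000/(1)·0.6634^0·0.7482^2 = -0.559858
d^1_{0,0}(1.6908) = +0.440142 -0.559858 = -0.119716

d=-0.1197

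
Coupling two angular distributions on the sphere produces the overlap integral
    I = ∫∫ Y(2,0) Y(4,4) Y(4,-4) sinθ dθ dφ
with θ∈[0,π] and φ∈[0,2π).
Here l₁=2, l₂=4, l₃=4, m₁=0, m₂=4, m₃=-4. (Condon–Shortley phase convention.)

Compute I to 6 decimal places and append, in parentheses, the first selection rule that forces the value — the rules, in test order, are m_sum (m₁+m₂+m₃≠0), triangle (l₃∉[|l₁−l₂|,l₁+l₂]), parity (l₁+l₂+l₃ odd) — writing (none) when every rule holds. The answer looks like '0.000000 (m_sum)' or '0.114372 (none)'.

-0.229376 (none)

Checks pass: Σm=0; 10 even; l₃=4∈[2,6].
(2·2+1)(2·4+1)(2·4+1) = 405
Δ: 2! 2! 6! / 11! → 1/13860
sum: t=0:+1/192 t=1:−1/36 t=2:+1/192 = -5/288
3j²(2 4 4; 0 0 0) = Δ·Π!·Σ² = 20/693  (sign -1)
sum: t=2:+1/2880 = 1/2880
3j²(2 4 4; 0 4 -4) = Δ·Π!·Σ² = 28/495  (sign +1)
combine: 4πI² = 405·20/693·28/495 = 80/121
take √, sign -1: I = -0.22937568
No selection rule forces the value: the integral is nonzero (none).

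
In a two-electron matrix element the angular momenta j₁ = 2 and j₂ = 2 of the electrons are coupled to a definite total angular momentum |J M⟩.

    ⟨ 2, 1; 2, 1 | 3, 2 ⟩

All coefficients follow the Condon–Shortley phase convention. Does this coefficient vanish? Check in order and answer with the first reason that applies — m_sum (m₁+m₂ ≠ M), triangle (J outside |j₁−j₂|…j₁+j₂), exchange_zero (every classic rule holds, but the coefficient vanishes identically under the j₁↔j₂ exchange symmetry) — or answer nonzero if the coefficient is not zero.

exchange_zero

m-sum: m₁+m₂ = 1+1 = 2, M = 2  ✓
triangle: |j₁−j₂| = 0 ≤ J = 3 ≤ j₁+j₂ = 4  ✓
exchange: j₁=j₂ and m₁=m₂, and (−1)^(j₁+j₂−J) = (−1)^1 = −1 forces ⟨j₁m₁;j₂m₂|JM⟩ = −⟨j₂m₂;j₁m₁|JM⟩ = −⟨j₁m₁;j₂m₂|JM⟩ ⇒ the coefficient vanishes identically
Racah sum check: Σ_k collapses to 0 ⇒ CG = 0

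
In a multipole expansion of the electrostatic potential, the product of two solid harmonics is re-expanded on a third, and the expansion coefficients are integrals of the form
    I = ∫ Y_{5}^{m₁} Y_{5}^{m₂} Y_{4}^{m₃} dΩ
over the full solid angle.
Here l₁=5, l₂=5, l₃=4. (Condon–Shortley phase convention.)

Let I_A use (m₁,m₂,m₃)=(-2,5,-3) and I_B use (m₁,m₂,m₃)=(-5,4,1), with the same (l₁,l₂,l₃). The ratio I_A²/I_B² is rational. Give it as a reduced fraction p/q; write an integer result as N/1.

7/12

l's match ⇒ only the (l;m) 3-j factors differ between A and B.
A: triangle coeff Δ(5,5,4) = 1/3153150; Σ_t [6,6]: t=6:+1/103680 = 1/103680; (3j)²=7/429 [(5 5 4; -2 5 -3)], sign=-1
B: triangle coeff Δ(5,5,4) = 1/3153150; Σ_t [6,6]: t=6:+1/103680 = 1/103680; (3j)²=4/143 [(5 5 4; -5 4 1)], sign=-1
I_A²/I_B² = (7/429)/(4/143) = 7/12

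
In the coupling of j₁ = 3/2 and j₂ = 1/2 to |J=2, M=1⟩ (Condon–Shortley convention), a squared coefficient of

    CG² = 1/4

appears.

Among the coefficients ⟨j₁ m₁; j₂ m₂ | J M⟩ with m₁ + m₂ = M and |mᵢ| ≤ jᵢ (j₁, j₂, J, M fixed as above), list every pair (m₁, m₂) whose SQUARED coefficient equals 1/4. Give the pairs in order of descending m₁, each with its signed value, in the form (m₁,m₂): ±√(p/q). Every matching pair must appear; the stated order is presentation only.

(3/2,-1/2): +√(1/4)

Admissible pairs with m₁+m₂ = M = 1: (1/2,1/2), (3/2,-1/2)
  (m₁,m₂)=(3/2,-1/2): CG² = 1/4, CG = +√(1/4)   ← matches the target
  (m₁,m₂)=(1/2,1/2): CG² = 3/4, CG = +√(3/4)
Pairs with CG² = 1/4: (3/2,-1/2): +√(1/4)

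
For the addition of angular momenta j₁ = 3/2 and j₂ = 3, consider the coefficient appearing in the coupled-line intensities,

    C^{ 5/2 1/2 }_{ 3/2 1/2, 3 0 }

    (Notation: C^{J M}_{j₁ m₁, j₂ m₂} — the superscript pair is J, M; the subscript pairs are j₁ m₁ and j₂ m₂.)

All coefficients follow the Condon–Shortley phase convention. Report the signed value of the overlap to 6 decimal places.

√[6·2!1!4!/8! · 2!1!3!3!3!2!] = √(216/35)
  +(−1)^0/∏(0,2,1,3,0,1)! = 1/12  (running 1/12)
  +(−1)^1/∏(1,1,0,2,1,2)! = -1/4  (running -1/6)
⟨..|..⟩ = √(216/35)·(-1/6) = -0.414039

−√(6/35) = -0.414039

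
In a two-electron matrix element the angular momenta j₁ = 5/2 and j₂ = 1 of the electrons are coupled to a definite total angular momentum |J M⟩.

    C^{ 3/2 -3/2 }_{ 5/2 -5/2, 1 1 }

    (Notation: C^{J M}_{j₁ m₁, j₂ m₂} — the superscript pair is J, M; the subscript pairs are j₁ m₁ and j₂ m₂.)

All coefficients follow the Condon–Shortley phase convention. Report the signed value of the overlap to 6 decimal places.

√[4·2!3!0!/6! · 0!5!2!0!0!3!] = √(96)
  +(−1)^2/∏(2,0,3,0,0,0)! = 1/12  (running 1/12)
⟨..|..⟩ = √(96)·(1/12) = +0.816497

+0.816497  (= +√(2/3))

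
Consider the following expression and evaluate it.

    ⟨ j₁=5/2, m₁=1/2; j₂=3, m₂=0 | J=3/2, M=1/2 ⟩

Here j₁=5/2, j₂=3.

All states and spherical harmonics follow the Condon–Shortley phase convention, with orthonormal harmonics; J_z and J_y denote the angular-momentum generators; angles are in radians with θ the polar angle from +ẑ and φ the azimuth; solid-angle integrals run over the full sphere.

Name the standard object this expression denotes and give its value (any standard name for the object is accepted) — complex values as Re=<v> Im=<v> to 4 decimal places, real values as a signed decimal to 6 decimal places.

Clebsch–Gordan coefficient, +√(4/35) ≈ +0.338062

This is a Clebsch–Gordan (vector-coupling) coefficient.
j₁+j₂−J=4  J+j₁−j₂=1  J−j₁+j₂=2  j₁+j₂+J+1=8
(j₁±m₁, j₂±m₂, J±M) = (3,2,3,3,2,1)
P² = 144/35
sum k=1..2:
  [1] −1/12 = -1/12
  [2] +1/4 = 1/4
S = 1/6
C² = P²·S² = 4/35 ; C = +0.338062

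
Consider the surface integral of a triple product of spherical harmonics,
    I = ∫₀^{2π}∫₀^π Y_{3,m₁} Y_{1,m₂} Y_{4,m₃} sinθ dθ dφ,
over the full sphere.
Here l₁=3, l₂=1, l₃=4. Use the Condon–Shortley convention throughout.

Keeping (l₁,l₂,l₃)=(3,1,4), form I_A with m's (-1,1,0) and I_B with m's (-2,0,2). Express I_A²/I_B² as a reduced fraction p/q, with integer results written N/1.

1/2

l's match ⇒ only the (l;m) 3-j factors differ between A and B.
A: triangle coeff Δ(3,1,4) = 1/252; Σ_t [0,0]: t=0:+1/96 = 1/96; (3j)²=1/42 [(3 1 4; -1 1 0)], sign=+1
B: triangle coeff Δ(3,1,4) = 1/252; Σ_t [0,0]: t=0:+1/120 = 1/120; (3j)²=1/21 [(3 1 4; -2 0 2)], sign=+1
I_A²/I_B² = (1/42)/(1/21) = 1/2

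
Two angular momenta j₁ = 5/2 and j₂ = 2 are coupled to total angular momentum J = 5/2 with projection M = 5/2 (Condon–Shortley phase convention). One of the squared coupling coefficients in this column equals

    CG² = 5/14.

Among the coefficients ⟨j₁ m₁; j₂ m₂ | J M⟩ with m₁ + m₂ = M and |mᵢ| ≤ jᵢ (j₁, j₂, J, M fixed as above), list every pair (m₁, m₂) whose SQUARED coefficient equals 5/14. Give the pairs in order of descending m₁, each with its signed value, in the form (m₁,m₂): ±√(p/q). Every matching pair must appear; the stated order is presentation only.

(5/2,0): +√(5/14)

Admissible pairs with m₁+m₂ = M = 5/2: (1/2,2), (3/2,1), (5/2,0)
  (m₁,m₂)=(5/2,0): CG² = 5/14, CG = +√(5/14)   ← matches the target
  (m₁,m₂)=(3/2,1): CG² = 3/7, CG = −√(3/7)
  (m₁,m₂)=(1/2,2): CG² = 3/14, CG = +√(3/14)
Pairs with CG² = 5/14: (5/2,0): +√(5/14)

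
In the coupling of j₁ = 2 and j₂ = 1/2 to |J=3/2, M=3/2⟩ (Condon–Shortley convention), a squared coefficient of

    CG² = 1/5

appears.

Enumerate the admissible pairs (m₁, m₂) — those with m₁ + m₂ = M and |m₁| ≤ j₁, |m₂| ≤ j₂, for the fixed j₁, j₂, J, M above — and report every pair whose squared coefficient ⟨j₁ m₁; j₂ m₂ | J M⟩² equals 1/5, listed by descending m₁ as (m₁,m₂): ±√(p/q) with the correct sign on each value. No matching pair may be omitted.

Admissible pairs with m₁+m₂ = M = 3/2: (1,1/2), (2,-1/2)
  (m₁,m₂)=(2,-1/2): CG² = 4/5, CG = +√(4/5)
  (m₁,m₂)=(1,1/2): CG² = 1/5, CG = −√(1/5)   ← matches the target
Pairs with CG² = 1/5: (1,1/2): −√(1/5)

(1,1/2): −√(1/5)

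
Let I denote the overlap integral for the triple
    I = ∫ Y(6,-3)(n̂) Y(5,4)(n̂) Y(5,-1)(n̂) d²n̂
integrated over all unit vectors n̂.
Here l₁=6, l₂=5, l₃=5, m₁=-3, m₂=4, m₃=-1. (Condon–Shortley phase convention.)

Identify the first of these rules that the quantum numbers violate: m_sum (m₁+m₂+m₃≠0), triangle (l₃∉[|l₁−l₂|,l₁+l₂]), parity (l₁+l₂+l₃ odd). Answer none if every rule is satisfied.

Σmᵢ = 0  ✓
l₃∈[|l₁−l₂|,l₁+l₂]=[1,11], have l₃=5  ✓
Σlᵢ = 16 ⇒ even  ✓

none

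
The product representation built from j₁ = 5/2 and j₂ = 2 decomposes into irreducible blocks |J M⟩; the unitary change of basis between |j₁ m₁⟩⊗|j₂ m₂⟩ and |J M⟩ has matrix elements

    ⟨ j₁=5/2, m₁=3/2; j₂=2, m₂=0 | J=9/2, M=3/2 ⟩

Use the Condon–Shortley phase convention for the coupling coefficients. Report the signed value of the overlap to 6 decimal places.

+0.597614  (= +√(5/14))

triangle: 0!·5!·4!/10! = 2880/3628800
(j±m)!: 4!·1!·2!·2!·6!·3! = 414720
prefactor² = (2J+1)·Δ·N² = 23040/7
  k=0: +1/(0!·0!·1!·2!·4!·2!) = 1/96
Σ = 1/96  ⇒  CG² = 23040/7·(1/96)² = 5/14
CG = +√(5/14) = +0.597614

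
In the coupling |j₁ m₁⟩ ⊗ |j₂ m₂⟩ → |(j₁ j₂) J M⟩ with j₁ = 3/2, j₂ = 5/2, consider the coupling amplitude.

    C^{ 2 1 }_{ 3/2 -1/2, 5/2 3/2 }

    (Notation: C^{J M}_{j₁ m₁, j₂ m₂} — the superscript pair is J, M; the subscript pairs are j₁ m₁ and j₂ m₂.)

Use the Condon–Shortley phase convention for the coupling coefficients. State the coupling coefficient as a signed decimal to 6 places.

triangle: 2!*1!*3!/7! = 12/5040
(j±m)!: 1!*2!*4!*1!*3!*1! = 288
prefactor² = (2J+1)*Δ*N² = 24/7
  k=1: −1/(1!*1!*1!*3!*0!*0!) = -1/6
  k=2: +1/(2!*0!*0!*2!*1!*1!) = 1/4
Σ = 1/12  ⇒  CG² = 24/7*(1/12)² = 1/42
CG = +√(1/42) = +0.154303

+√(1/42) = +0.154303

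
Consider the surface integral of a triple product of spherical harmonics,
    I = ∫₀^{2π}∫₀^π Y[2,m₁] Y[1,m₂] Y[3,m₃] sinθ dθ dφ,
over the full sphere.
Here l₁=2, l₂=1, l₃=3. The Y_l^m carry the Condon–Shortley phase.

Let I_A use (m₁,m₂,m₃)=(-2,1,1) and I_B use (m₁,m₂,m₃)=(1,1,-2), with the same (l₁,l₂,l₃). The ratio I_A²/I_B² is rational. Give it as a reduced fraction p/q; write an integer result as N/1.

1/10

l's match ⇒ only the (l;m) 3-j factors differ between A and B.
A: triangle coeff Δ(2,1,3) = 1/105; Σ_t [0,0]: t=0:+1/48 = 1/48; (3j)²=1/105 [(2 1 3; -2 1 1)], sign=+1
B: triangle coeff Δ(2,1,3) = 1/105; Σ_t [0,0]: t=0:+1/12 = 1/12; (3j)²=2/21 [(2 1 3; 1 1 -2)], sign=-1
I_A²/I_B² = (1/105)/(2/21) = 1/10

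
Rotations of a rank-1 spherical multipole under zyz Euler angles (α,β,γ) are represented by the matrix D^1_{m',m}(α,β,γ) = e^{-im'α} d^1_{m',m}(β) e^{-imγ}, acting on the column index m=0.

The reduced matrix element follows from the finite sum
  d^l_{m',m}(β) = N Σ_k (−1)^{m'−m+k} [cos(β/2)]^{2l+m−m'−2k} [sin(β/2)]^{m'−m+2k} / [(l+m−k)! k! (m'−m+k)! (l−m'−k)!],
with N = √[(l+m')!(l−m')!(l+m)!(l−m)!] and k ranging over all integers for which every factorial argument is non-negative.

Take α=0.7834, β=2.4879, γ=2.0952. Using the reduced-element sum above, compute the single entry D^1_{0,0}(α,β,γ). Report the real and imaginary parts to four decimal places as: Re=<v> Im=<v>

D^1_{0,0}(0.7834,2.4879,2.0952) = e^{-i·0·0.7834}·d^1_{0,0}(2.4879)·e^{-i·0·2.0952}. Compute d first:
With c≡cos(β/2)=0.321058 and s≡sin(β/2)=0.947060, N=[1·1·1·1]^{1/2}=1.000000
k∈{0,1} keeps every argument non-negative
  k=0: (−1)^0·1.0000/(1)·0.3211^2·0.9471^0 = +0.103078
  k=1: (−1)^1·1.0000/(1)·0.3211^0·0.9471^2 = -0.896922
d^1_{0,0}(2.4879) = +0.103078 -0.896922 = -0.793844
D = (+1.000000+0.000000i)·(-0.793844)·(+1.000000+0.000000i) = -0.793844+0.000000i

Re=-0.7938 Im=0.0000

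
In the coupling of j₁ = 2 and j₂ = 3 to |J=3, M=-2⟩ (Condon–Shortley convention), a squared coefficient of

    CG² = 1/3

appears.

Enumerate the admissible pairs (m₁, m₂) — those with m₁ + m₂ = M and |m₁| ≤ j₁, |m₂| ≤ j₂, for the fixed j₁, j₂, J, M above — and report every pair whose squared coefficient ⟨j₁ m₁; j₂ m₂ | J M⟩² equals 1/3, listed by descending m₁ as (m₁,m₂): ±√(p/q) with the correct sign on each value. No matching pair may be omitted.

Admissible pairs with m₁+m₂ = M = -2: (-2,0), (-1,-1), (0,-2), (1,-3)
  (m₁,m₂)=(1,-3): CG² = 5/12, CG = +√(5/12)
  (m₁,m₂)=(0,-2): CG² = 0/1, CG = 0
  (m₁,m₂)=(-1,-1): CG² = 1/4, CG = −√(1/4)
  (m₁,m₂)=(-2,0): CG² = 1/3, CG = +√(1/3)   ← matches the target
Pairs with CG² = 1/3: (-2,0): +√(1/3)

(-2,0): +√(1/3)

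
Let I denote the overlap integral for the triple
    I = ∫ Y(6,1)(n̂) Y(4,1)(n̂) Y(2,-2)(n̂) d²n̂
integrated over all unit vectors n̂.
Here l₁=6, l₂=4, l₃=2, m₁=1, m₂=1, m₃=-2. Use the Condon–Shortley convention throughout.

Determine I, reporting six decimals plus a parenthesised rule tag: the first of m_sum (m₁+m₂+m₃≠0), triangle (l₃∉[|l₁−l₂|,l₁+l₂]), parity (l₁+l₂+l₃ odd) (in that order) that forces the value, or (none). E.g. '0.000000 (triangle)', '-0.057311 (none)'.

-0.094091 (none)

m-sum 0 ✓  L=12 even ✓  2≤2≤10 ✓
Π(2lᵢ+1) = 13×9×5 = 585
triangle coeff Δ(6,4,2) = 1/6435
Σ_t [4,4]: t=4:+1/2304 = 1/2304
(3j)²=5/143 [(6 4 2; 0 0 0)], sign=+1
Σ_t [5,5]: t=5:−1/17280 = -1/17280
(3j)²=7/1287 [(6 4 2; 1 1 -2)], sign=-1
⇒ 4πI² = 175/1573
I = (-1)√(175/1573/(4π)) = -0.09409136
No selection rule forces the value: the integral is nonzero (none).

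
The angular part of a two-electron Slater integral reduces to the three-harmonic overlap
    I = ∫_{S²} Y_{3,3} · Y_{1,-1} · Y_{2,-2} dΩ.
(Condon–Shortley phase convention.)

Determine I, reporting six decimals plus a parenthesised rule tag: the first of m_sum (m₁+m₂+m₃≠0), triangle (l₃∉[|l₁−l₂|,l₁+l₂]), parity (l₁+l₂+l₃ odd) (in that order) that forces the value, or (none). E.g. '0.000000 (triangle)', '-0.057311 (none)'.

-0.319865 (none)

Checks pass: Σm=0; 6 even; l₃=2∈[2,4].
(2·3+1)(2·1+1)(2·2+1) = 105
Δ: 2! 4! 0! / 7! → 1/105
sum: t=1:−1/4 = -1/4
3j²(3 1 2; 0 0 0) = Δ·Π!·Σ² = 3/35  (sign -1)
sum: t=0:+1/48 = 1/48
3j²(3 1 2; 3 -1 -2) = Δ·Π!·Σ² = 1/7  (sign +1)
combine: 4πI² = 105·3/35·1/7 = 9/7
take √, sign -1: I = -0.31986543
No selection rule forces the value: the integral is nonzero (none).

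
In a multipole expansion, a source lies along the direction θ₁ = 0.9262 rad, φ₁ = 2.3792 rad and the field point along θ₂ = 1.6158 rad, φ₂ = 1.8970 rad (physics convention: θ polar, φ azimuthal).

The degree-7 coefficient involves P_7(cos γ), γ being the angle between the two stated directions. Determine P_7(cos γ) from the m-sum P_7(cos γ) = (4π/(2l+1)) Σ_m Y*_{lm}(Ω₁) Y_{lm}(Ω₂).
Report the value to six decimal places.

Expand P_7 via completeness: Σ_{m} conj(Y_{7,m}) at Ω₁ times Y_{7,m} at Ω₂ —
  m=-7: Y*=(-0.060950, -0.084593)  Y=(0.375679, -0.324629)  product (-0.050359, -0.011994)
  m=-6: Y*=(-0.040351, 0.290469)  Y=(-0.031531, -0.077493)  product (0.023782, -0.006032)
  m=-5: Y*=(0.346572, -0.274783)  Y=(0.354825, -0.021394)  product (0.117094, -0.104914)
  m=-4: Y*=(-0.303610, -0.028018)  Y=(0.025702, -0.094341)  product (-0.010447, 0.027923)
  m=-3: Y*=(-0.081191, -0.093249)  Y=(0.262378, 0.176508)  product (-0.004843, -0.038797)
  m=-2: Y*=(-0.016783, 0.364500)  Y=(0.082489, -0.063023)  product (0.021587, 0.031125)
  m=-1: Y*=(0.021934, -0.020948)  Y=(0.096693, 0.285829)  product (0.008108, 0.004244)
  m=+0: Y*=(0.352218, -0.000000)  Y=(0.105570, 0.000000)  product (0.037184, 0.000000)
  m=+1: Y*=(-0.021934, -0.020948)  Y=(-0.096693, 0.285829)  product (0.008108, -0.004244)
  m=+2: Y*=(-0.016783, -0.364500)  Y=(0.082489, 0.063023)  product (0.021587, -0.031125)
  m=+3: Y*=(0.081191, -0.093249)  Y=(-0.262378, 0.176508)  product (-0.004843, 0.038797)
  m=+4: Y*=(-0.303610, 0.028018)  Y=(0.025702, 0.094341)  product (-0.010447, -0.027923)
  m=+5: Y*=(-0.346572, -0.274783)  Y=(-0.354825, -0.021394)  product (0.117094, 0.104914)
  m=+6: Y*=(-0.040351, -0.290469)  Y=(-0.031531, 0.077493)  product (0.023782, 0.006032)
  m=+7: Y*=(0.060950, -0.084593)  Y=(-0.375679, -0.324629)  product (-0.050359, 0.011994)
Accumulated sum (0.247028, -0.000000); after 4π/(2l+1) scaling, (0.206949, -0.000000) ⇒ P_7 = 0.206949

0.206949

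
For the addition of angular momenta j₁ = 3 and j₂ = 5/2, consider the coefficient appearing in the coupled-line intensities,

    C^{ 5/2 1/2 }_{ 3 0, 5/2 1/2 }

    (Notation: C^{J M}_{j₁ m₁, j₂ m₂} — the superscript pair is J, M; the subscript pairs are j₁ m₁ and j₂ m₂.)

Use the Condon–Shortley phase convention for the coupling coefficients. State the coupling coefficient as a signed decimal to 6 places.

√[6·3!3!2!/9! · 3!3!3!2!3!2!] = √(216/35)
  +(−1)^1/∏(1,2,2,2,1,0)! = -1/8  (running -1/8)
  +(−1)^2/∏(2,1,1,1,2,1)! = 1/4  (running 1/8)
  +(−1)^3/∏(3,0,0,0,3,2)! = -1/72  (running 1/9)
⟨..|..⟩ = √(216/35)·(1/9) = +0.276026

+0.276026  (= +√(8/105))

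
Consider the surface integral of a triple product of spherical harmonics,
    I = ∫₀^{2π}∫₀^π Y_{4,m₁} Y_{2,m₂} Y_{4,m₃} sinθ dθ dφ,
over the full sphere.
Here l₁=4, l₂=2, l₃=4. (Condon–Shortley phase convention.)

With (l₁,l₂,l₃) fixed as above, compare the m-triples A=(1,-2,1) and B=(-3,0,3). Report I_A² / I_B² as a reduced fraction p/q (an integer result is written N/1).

Same 4,2,4: normalisation and zero-m 3j drop out of the ratio.
A: Δ: 2! 6! 2! / 11! → 1/13860; sum: t=0:+1/144 = 1/144; 3j²(4 2 4; 1 -2 1) = Δ·Π!·Σ² = 10/231  (sign -1)
B: Δ: 2! 6! 2! / 11! → 1/13860; sum: t=1:−1/720 t=2:+1/480 = 1/1440; 3j²(4 2 4; -3 0 3) = Δ·Π!·Σ² = 7/1980  (sign -1)
I_A²/I_B² = (10/231)/(7/1980) = 600/49

600/49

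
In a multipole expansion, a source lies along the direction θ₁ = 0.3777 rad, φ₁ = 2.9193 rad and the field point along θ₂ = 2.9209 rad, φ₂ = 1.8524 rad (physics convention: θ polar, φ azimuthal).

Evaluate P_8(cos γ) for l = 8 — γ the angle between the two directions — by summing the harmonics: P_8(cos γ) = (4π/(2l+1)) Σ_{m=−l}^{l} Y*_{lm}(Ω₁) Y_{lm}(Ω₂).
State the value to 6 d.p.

-0.345983

Expand P_8 via completeness: Σ_{m} conj(Y_{8,m}) at Ω₁ times Y_{8,m} at Ω₂ —
  [-8]  conj(Y_{8,-8})(Ω₁) = (-0.000036, -0.000173) ; Y_{8,-8}(Ω₂) = (-0.000002, -0.000002) ; Δ = (-0.000000, 0.000000)
  [-7]  conj(Y_{8,-7})(Ω₁) = (-0.000026, 0.001778) ; Y_{8,-7}(Ω₂) = (-0.000045, 0.000019) ; Δ = (-0.000000, -0.000000)
  [-6]  conj(Y_{8,-6})(Ω₁) = (0.002659, -0.011008) ; Y_{8,-6}(Ω₂) = (0.000065, 0.000546) ; Δ = (0.000006, 0.000001)
  [-5]  conj(Y_{8,-5})(Ω₁) = (-0.022766, 0.046028) ; Y_{8,-5}(Ω₂) = (0.004440, 0.000729) ; Δ = (-0.000135, 0.000188)
  [-4]  conj(Y_{8,-4})(Ω₁) = (0.106673, -0.131475) ; Y_{8,-4}(Ω₂) = (0.011744, -0.024664) ; Δ = (-0.001990, -0.004175)
  [-3]  conj(Y_{8,-3})(Ω₁) = (-0.308745, 0.243040) ; Y_{8,-3}(Ω₂) = (-0.090914, -0.080706) ; Δ = (0.047684, 0.002822)
  [-2]  conj(Y_{8,-2})(Ω₁) = (0.514597, -0.245151) ; Y_{8,-2}(Ω₂) = (-0.316366, 0.199762) ; Δ = (-0.113829, 0.180354)
  [-1]  conj(Y_{8,-1})(Ω₁) = (-0.297825, 0.067317) ; Y_{8,-1}(Ω₂) = (0.188774, 0.652539) ; Δ = (-0.100148, -0.181635)
  [+0]  conj(Y_{8,0})(Ω₁) = (-0.380639, -0.000000) ; Y_{8,0}(Ω₂) = (0.344756, 0.000000) ; Δ = (-0.131228, -0.000000)
  [+1]  conj(Y_{8,1})(Ω₁) = (0.297825, 0.067317) ; Y_{8,1}(Ω₂) = (-0.188774, 0.652539) ; Δ = (-0.100148, 0.181635)
  [+2]  conj(Y_{8,2})(Ω₁) = (0.514597, 0.245151) ; Y_{8,2}(Ω₂) = (-0.316366, -0.199762) ; Δ = (-0.113829, -0.180354)
  [+3]  conj(Y_{8,3})(Ω₁) = (0.308745, 0.243040) ; Y_{8,3}(Ω₂) = (0.090914, -0.080706) ; Δ = (0.047684, -0.002822)
  [+4]  conj(Y_{8,4})(Ω₁) = (0.106673, 0.131475) ; Y_{8,4}(Ω₂) = (0.011744, 0.024664) ; Δ = (-0.001990, 0.004175)
  [+5]  conj(Y_{8,5})(Ω₁) = (0.022766, 0.046028) ; Y_{8,5}(Ω₂) = (-0.004440, 0.000729) ; Δ = (-0.000135, -0.000188)
  [+6]  conj(Y_{8,6})(Ω₁) = (0.002659, 0.011008) ; Y_{8,6}(Ω₂) = (0.000065, -0.000546) ; Δ = (0.000006, -0.000001)
  [+7]  conj(Y_{8,7})(Ω₁) = (0.000026, 0.001778) ; Y_{8,7}(Ω₂) = (0.000045, 0.000019) ; Δ = (-0.000000, 0.000000)
  [+8]  conj(Y_{8,8})(Ω₁) = (-0.000036, 0.000173) ; Y_{8,8}(Ω₂) = (-0.000002, 0.000002) ; Δ = (-0.000000, -0.000000)
Total Σ_m = (-0.468052, -0.000000). Multiply by 0.739198: (-0.345983, -0.000000). P_8(cos γ) = -0.345983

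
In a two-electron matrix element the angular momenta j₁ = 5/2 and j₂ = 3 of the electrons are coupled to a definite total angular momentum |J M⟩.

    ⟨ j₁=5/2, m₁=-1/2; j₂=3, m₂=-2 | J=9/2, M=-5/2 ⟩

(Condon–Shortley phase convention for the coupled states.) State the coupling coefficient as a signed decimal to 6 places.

j₁+j₂−J=1  J+j₁−j₂=4  J−j₁+j₂=5  j₁+j₂+J+1=11
(j₁±m₁, j₂±m₂, J±M) = (2,3,1,5,2,7)
P² = 115200/11
sum k=0..1:
  [0] +1/144 = 1/144
  [1] −1/480 = -1/480
S = 7/1440
C² = P²·S² = 49/198 ; C = +0.497468

+√(49/198) ≈ +0.497468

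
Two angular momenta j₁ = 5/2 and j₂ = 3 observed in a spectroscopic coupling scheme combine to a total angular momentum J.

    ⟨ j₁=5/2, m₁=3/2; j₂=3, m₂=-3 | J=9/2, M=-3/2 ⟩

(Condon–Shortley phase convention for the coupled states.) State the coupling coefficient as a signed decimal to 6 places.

+0.322329  (= +√(8/77))

j₁+j₂−J=1  J+j₁−j₂=4  J−j₁+j₂=5  j₁+j₂+J+1=11
(j₁±m₁, j₂±m₂, J±M) = (4,1,0,6,3,6)
P² = 4147200/77
sum k=0..0:
  [0] +1/720 = 1/720
S = 1/720
C² = P²·S² = 8/77 ; C = +0.322329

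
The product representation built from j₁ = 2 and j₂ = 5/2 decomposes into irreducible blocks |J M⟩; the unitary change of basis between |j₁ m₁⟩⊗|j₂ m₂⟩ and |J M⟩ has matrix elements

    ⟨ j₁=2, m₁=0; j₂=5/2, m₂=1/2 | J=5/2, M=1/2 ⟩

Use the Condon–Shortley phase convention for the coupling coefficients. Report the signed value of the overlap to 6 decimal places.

-0.478091  (= −√(8/35))

j₁+j₂−J=2  J+j₁−j₂=2  J−j₁+j₂=3  j₁+j₂+J+1=8
(j₁±m₁, j₂±m₂, J±M) = (2,2,3,2,3,2)
P² = 72/35
sum k=0..2:
  [0] +1/24 = 1/24
  [1] −1/2 = -1/2
  [2] +1/8 = 1/8
S = -1/3
C² = P²·S² = 8/35 ; C = -0.478091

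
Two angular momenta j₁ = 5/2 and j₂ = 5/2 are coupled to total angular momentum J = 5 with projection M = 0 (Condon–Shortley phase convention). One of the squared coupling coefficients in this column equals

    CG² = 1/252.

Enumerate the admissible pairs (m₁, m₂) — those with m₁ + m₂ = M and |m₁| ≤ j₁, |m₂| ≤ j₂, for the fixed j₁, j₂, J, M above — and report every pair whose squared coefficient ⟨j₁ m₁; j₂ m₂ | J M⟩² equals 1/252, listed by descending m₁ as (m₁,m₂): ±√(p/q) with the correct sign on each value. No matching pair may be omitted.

(5/2,-5/2): +√(1/252); (-5/2,5/2): +√(1/252)

Admissible pairs with m₁+m₂ = M = 0: (-5/2,5/2), (-3/2,3/2), (-1/2,1/2), (1/2,-1/2), (3/2,-3/2), (5/2,-5/2)
  (m₁,m₂)=(5/2,-5/2): CG² = 1/252, CG = +√(1/252)   ← matches the target
  (m₁,m₂)=(3/2,-3/2): CG² = 25/252, CG = +√(25/252)
  (m₁,m₂)=(1/2,-1/2): CG² = 25/63, CG = +√(25/63)
  (m₁,m₂)=(-1/2,1/2): CG² = 25/63, CG = +√(25/63)
  (m₁,m₂)=(-3/2,3/2): CG² = 25/252, CG = +√(25/252)
  (m₁,m₂)=(-5/2,5/2): CG² = 1/252, CG = +√(1/252)   ← matches the target
Pairs with CG² = 1/252: (5/2,-5/2): +√(1/252); (-5/2,5/2): +√(1/252)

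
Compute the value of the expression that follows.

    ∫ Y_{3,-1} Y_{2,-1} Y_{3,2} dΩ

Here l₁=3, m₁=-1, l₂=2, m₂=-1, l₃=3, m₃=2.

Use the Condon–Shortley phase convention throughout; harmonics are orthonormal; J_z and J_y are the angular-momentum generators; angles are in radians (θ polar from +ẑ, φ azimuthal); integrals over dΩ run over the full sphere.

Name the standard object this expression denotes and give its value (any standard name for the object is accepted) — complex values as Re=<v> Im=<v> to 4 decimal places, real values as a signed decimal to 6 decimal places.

This is a Gaunt coefficient — the integral of a triple product of spherical harmonics over the sphere.
m-sum 0 ✓  L=8 even ✓  1≤3≤5 ✓
Π(2lᵢ+1) = 7×5×7 = 245
triangle coeff Δ(3,2,3) = 1/3780
Σ_t [0,2]: t=0:+1/24 t=1:−1/4 t=2:+1/24 = -1/6
(3j)²=4/105 [(3 2 3; 0 0 0)], sign=+1
Σ_t [0,1]: t=0:+1/48 t=1:−1/12 = -1/16
(3j)²=1/28 [(3 2 3; -1 -1 2)], sign=+1
⇒ 4πI² = 1/3
I = (+1)√(1/3/(4π)) = 0.16286750

Gaunt coefficient, +0.162868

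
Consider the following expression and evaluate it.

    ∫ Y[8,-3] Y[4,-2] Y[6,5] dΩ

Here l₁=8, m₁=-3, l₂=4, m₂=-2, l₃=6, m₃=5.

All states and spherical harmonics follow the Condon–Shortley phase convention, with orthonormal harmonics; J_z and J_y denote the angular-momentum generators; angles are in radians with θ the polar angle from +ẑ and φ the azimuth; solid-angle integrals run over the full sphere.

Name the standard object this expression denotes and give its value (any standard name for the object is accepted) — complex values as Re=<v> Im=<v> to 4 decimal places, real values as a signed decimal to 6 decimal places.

Gaunt coefficient, +0.119359

This is a Gaunt coefficient — the integral of a triple product of spherical harmonics over the sphere.
Rules hold: Σm=0, L=18 even, 4≤6≤12.
N = 17·9·13 = 1989
Δ = 6!·10!·2!/19! = 1/23279256
Racah Σ t=2..4: t=2:+1/1658880 t=3:−1/518400 t=4:+1/1658880 = -1/1382400
⇒ 3j(8 4 6; 0 0 0)² = 504/46189, sgn -1
Racah Σ t=1..2: t=1:−1/435456000 t=2:+1/34836480 = 23/870912000
⇒ 3j(8 4 6; -3 -2 5)² = 5819/705432, sgn -1
4πI² = N·(3j₀)²·(3jₘ)² = 14283/79781
I = +1·√(0.179028/4π) = 0.11935897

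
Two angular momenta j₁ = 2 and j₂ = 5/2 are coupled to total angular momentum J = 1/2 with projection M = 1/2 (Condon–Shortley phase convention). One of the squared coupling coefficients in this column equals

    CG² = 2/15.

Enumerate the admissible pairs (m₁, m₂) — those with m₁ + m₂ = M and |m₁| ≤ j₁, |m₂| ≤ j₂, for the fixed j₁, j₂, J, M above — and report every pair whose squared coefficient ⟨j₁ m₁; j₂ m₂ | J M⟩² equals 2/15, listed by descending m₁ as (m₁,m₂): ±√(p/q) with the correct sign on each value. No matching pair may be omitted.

(1,-1/2): −√(2/15)

Admissible pairs with m₁+m₂ = M = 1/2: (-2,5/2), (-1,3/2), (0,1/2), (1,-1/2), (2,-3/2)
  (m₁,m₂)=(2,-3/2): CG² = 1/15, CG = +√(1/15)
  (m₁,m₂)=(1,-1/2): CG² = 2/15, CG = −√(2/15)   ← matches the target
  (m₁,m₂)=(0,1/2): CG² = 1/5, CG = +√(1/5)
  (m₁,m₂)=(-1,3/2): CG² = 4/15, CG = −√(4/15)
  (m₁,m₂)=(-2,5/2): CG² = 1/3, CG = +√(1/3)
Pairs with CG² = 2/15: (1,-1/2): −√(2/15)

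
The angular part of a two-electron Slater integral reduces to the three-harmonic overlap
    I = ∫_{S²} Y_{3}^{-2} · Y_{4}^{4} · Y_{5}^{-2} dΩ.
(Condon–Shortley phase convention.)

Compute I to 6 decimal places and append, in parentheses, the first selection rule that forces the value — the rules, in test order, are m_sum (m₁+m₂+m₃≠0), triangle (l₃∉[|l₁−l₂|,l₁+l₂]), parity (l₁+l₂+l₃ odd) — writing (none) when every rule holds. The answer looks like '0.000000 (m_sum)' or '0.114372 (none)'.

Checks pass: Σm=0; 12 even; l₃=5∈[1,7].
(2·3+1)(2·4+1)(2·5+1) = 693
Δ: 2! 4! 6! / 13! → 1/180180
sum: t=0:+1/576 t=1:−1/144 t=2:+1/576 = -1/288
3j²(3 4 5; 0 0 0) = Δ·Π!·Σ² = 20/1001  (sign +1)
sum: t=2:+1/8640 = 1/8640
3j²(3 4 5; -2 4 -2) = Δ·Π!·Σ² = 14/1287  (sign -1)
combine: 4πI² = 693·20/1001·14/1287 = 280/1859
take √, sign -1: I = -0.10947990
No selection rule forces the value: the integral is nonzero (none).

-0.109480 (none)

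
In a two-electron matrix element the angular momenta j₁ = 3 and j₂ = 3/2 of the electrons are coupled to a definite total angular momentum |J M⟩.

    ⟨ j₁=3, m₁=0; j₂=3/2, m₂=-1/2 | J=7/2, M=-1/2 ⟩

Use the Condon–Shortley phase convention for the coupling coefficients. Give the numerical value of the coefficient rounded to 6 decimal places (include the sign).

triangle: 1!×5!×2!/9! = 240/362880
(j±m)!: 3!×3!×1!×2!×3!×4! = 10368
prefactor² = (2J+1)×Δ×N² = 384/7
  k=0: +1/(0!×1!×3!×1!×2!×1!) = 1/12
  k=1: −1/(1!×0!×2!×0!×3!×2!) = -1/24
Σ = 1/24  ⇒  CG² = 384/7×(1/24)² = 2/21
CG = +√(2/21) = +0.308607

+√(2/21) ≈ +0.308607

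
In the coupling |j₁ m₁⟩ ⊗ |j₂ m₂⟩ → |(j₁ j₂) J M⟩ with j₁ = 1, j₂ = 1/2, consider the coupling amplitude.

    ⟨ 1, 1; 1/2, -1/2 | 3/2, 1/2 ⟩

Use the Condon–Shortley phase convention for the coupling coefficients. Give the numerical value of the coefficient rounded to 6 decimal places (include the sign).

+0.577350  (= +√(1/3))

triangle: 0!·2!·1!/4! = 2/24
(j±m)!: 2!·0!·0!·1!·2!·1! = 4
prefactor² = (2J+1)·Δ·N² = 4/3
  k=0: +1/(0!·0!·0!·0!·2!·1!) = 1/2
Σ = 1/2  ⇒  CG² = 4/3·(1/2)² = 1/3
CG = +√(1/3) = +0.577350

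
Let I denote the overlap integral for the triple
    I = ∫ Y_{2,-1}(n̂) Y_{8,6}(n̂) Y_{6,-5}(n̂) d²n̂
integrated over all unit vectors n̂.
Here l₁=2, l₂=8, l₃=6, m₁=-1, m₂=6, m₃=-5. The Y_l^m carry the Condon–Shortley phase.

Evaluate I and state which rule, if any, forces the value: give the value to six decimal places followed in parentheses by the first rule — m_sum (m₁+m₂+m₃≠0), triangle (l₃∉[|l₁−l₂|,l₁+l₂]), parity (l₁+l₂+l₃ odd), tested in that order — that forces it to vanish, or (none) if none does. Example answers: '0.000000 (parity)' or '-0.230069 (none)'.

0.228971 (none)

Rules hold: Σm=0, L=16 even, 6≤6≤10.
N = 5·17·13 = 1105
Δ = 4!·0!·12!/17! = 1/30940
Racah Σ t=2..2: t=2:+1/2073600 = 1/2073600
⇒ 3j(2 8 6; 0 0 0)² = 28/1105, sgn +1
Racah Σ t=3..3: t=3:−1/239500800 = -1/239500800
⇒ 3j(2 8 6; -1 6 -5)² = 2/85, sgn +1
4πI² = N·(3j₀)²·(3jₘ)² = 56/85
I = +1·√(0.658824/4π) = 0.22897055
No selection rule forces the value: the integral is nonzero (none).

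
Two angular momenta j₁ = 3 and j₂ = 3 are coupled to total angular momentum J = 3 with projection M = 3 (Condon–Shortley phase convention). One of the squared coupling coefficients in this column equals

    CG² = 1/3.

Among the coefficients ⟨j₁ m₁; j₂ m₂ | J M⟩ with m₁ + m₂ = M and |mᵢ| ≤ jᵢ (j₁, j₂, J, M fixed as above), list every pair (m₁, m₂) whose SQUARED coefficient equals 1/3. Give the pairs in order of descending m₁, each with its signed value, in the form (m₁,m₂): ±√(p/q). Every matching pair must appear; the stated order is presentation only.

Admissible pairs with m₁+m₂ = M = 3: (0,3), (1,2), (2,1), (3,0)
  (m₁,m₂)=(3,0): CG² = 1/6, CG = +√(1/6)
  (m₁,m₂)=(2,1): CG² = 1/3, CG = −√(1/3)   ← matches the target
  (m₁,m₂)=(1,2): CG² = 1/3, CG = +√(1/3)   ← matches the target
  (m₁,m₂)=(0,3): CG² = 1/6, CG = −√(1/6)
Pairs with CG² = 1/3: (2,1): −√(1/3); (1,2): +√(1/3)

(2,1): −√(1/3); (1,2): +√(1/3)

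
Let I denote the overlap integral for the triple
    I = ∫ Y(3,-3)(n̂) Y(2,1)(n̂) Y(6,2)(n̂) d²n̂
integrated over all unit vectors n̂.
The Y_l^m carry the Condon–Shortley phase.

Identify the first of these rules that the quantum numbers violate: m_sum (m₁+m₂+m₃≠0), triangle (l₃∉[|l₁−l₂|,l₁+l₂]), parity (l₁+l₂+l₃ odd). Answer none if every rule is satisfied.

triangle

azimuthal sum: -3 + 1 + 2 = 0  ✓
l₃ must lie in [1,5]; have l₃=6  ✗
L = 3 + 2 + 6 = 11 (odd)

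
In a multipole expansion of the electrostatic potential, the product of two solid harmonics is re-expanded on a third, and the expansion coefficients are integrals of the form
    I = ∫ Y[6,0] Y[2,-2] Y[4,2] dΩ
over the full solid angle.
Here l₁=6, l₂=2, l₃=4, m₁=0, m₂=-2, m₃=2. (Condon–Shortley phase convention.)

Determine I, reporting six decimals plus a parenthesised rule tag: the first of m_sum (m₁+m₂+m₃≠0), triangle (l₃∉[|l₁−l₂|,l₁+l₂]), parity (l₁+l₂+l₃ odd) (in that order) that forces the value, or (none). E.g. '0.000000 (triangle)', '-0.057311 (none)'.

Checks pass: Σm=0; 12 even; l₃=4∈[4,8].
(2·6+1)(2·2+1)(2·4+1) = 585
Δ: 4! 8! 0! / 13! → 1/6435
sum: t=2:+1/2304 = 1/2304
3j²(6 2 4; 0 0 0) = Δ·Π!·Σ² = 5/143  (sign +1)
sum: t=0:+1/34560 = 1/34560
3j²(6 2 4; 0 -2 2) = Δ·Π!·Σ² = 1/429  (sign +1)
combine: 4πI² = 585·5/143·1/429 = 75/1573
take √, sign +1: I = 0.06159725
No selection rule forces the value: the integral is nonzero (none).

0.061597 (none)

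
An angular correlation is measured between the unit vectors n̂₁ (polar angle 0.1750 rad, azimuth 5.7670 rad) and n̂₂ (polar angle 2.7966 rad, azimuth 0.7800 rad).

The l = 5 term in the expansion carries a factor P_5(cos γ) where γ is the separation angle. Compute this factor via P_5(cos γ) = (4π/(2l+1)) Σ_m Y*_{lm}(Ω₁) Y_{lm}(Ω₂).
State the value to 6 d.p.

Term-by-term m-sum for l=5 (normalisation 4π/11 = 1.142397):
  term(m=-5) = (0.000000, -0.000000)   from Y*(Ω₁)=(-0.000063, -0.000039), Y(Ω₂)=(-0.001491, 0.001412)
  term(m=-4) = (-0.000011, -0.000021)   from Y*(Ω₁)=(-0.000630, -0.001169), Y(Ω₂)=(0.018064, 0.000390)
  term(m=-3) = (-0.000966, 0.000894)   from Y*(Ω₁)=(0.000314, -0.014105), Y(Ω₂)=(-0.064878, -0.067014)
  term(m=-2) = (0.024897, 0.015238)   from Y*(Ω₁)=(0.049524, -0.082915), Y(Ω₂)=(-0.003263, 0.302221)
  term(m=-1) = (0.059572, -0.211452)   from Y*(Ω₁)=(0.347756, -0.197354), Y(Ω₂)=(0.390582, -0.386388)
  term(m=+0) = (-0.195032, 0.000000)   from Y*(Ω₁)=(0.732481, -0.000000), Y(Ω₂)=(-0.266262, 0.000000)
  term(m=+1) = (0.059572, 0.211452)   from Y*(Ω₁)=(-0.347756, -0.197354), Y(Ω₂)=(-0.390582, -0.386388)
  term(m=+2) = (0.024897, -0.015238)   from Y*(Ω₁)=(0.049524, 0.082915), Y(Ω₂)=(-0.003263, -0.302221)
  term(m=+3) = (-0.000966, -0.000894)   from Y*(Ω₁)=(-0.000314, -0.014105), Y(Ω₂)=(0.064878, -0.067014)
  term(m=+4) = (-0.000011, 0.000021)   from Y*(Ω₁)=(-0.000630, 0.001169), Y(Ω₂)=(0.018064, -0.000390)
  term(m=+5) = (0.000000, 0.000000)   from Y*(Ω₁)=(0.000063, -0.000039), Y(Ω₂)=(0.001491, 0.001412)
Σ over m = (-0.028046, 0.000000); ×(4π/11) → (-0.032040, 0.000000). Real part: -0.032040

-0.032040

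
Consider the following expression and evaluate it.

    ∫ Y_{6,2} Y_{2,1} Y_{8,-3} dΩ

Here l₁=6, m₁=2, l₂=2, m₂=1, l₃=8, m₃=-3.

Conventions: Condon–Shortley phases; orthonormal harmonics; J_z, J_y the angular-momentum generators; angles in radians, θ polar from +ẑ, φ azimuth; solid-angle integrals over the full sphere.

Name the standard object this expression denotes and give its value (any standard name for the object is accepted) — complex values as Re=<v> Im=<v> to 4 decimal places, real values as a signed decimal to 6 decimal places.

This is a Gaunt coefficient — the integral of a triple product of spherical harmonics over the sphere.
m-sum 0 ✓  L=16 even ✓  4≤8≤8 ✓
Π(2lᵢ+1) = 13×5×17 = 1105
triangle coeff Δ(6,2,8) = 1/30940
Σ_t [0,0]: t=0:+1/2073600 = 1/2073600
(3j)²=28/1105 [(6 2 8; 0 0 0)], sign=+1
Σ_t [0,0]: t=0:+1/5806080 = 1/5806080
(3j)²=165/6188 [(6 2 8; 2 1 -3)], sign=-1
⇒ 4πI² = 165/221
I = (-1)√(165/221/(4π)) = -0.24374791

Gaunt coefficient, -0.243748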